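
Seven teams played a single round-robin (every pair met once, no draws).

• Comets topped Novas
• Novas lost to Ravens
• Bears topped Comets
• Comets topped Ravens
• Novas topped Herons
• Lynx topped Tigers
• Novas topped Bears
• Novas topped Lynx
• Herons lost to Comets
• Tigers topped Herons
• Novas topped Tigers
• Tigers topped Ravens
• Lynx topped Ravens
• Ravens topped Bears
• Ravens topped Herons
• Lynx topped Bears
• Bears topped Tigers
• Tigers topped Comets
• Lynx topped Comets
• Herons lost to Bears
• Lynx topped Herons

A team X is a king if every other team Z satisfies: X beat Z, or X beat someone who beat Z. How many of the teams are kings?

Herons cannot reach Comets, Lynx, Bears, Tigers, Novas, Ravens in two steps.
Comets reaches everyone (king).
Lynx reaches everyone (king).
Bears cannot reach Lynx in two steps.
Tigers cannot reach Lynx in two steps.
Novas reaches everyone (king).
Ravens reaches everyone (king).
Kings: Comets, Lynx, Novas, Ravens — 4.

4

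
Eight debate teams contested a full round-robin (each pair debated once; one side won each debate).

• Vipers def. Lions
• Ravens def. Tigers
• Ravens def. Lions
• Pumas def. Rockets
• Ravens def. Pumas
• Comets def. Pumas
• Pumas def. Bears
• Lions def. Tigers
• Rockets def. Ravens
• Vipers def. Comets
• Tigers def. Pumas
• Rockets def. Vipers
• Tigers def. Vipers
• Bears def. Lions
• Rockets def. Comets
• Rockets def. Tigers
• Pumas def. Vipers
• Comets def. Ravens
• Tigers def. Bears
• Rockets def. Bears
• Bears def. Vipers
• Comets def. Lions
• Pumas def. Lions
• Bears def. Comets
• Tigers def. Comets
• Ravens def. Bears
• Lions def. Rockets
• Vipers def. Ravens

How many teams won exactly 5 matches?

Win totals: Lions 2, Tigers 4, Comets 3, Rockets 5, Vipers 3, Pumas 4, Ravens 4, Bears 3.
Exactly 5: Rockets — 1 team.

1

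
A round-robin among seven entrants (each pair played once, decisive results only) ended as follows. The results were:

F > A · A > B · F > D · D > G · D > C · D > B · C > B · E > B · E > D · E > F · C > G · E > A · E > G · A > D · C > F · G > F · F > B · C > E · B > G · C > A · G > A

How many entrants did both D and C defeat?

2

D beat: B, C, G.
C beat: A, B, E, F, G.
Both beat: B, G — 2.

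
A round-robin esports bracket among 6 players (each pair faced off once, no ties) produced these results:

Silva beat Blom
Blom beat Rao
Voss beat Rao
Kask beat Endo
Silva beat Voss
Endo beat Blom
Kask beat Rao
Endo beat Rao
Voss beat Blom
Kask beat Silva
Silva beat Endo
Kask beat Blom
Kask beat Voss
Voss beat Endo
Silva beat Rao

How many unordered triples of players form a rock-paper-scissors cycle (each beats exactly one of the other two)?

0

Of the C(6,3) = 20 triples, the cyclic ones are: none.
That is 0.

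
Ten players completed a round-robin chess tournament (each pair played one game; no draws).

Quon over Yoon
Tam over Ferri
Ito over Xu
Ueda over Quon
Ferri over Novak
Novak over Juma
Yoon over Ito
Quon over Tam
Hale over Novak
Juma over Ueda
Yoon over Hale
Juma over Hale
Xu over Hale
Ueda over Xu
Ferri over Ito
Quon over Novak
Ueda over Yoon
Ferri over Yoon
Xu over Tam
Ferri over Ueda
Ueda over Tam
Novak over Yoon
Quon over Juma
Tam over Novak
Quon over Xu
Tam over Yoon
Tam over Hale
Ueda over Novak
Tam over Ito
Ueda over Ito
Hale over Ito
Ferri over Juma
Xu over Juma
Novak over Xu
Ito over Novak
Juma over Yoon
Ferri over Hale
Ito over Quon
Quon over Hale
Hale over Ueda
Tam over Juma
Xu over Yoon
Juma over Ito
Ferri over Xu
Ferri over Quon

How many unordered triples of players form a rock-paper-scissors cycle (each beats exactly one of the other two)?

Win totals: Tam 6, Ito 3, Ferri 8, Xu 4, Novak 3, Hale 3, Juma 4, Ueda 6, Quon 6, Yoon 2.
A player with w wins dominates both others in C(w,2) triples; summing gives 15 + 3 + 28 + 6 + 3 + 3 + 6 + 15 + 15 + 1 = 95 transitive triples.
Total triples C(10,3) = 120, so cyclic triples = 120 − 95 = 25.

25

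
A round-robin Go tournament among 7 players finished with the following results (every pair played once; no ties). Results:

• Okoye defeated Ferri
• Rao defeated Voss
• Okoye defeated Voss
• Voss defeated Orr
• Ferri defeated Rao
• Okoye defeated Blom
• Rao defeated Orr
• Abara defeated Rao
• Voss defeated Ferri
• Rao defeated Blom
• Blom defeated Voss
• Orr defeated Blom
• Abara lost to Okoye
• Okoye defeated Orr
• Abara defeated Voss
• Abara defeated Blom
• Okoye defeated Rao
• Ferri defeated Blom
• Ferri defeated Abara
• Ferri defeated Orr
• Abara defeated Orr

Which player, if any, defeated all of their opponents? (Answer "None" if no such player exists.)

Okoye

Okoye has 6 wins out of 6 opponents — a perfect record.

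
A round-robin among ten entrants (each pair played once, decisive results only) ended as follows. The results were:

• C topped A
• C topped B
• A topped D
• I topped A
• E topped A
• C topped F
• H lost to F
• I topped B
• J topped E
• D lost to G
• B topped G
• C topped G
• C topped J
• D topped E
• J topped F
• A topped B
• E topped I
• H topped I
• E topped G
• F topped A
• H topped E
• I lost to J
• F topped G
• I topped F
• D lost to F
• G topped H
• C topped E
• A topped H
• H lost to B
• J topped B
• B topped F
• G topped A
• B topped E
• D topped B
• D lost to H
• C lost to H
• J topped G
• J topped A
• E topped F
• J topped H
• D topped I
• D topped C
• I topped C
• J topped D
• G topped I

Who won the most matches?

Win totals: A 3, B 4, C 6, D 4, E 4, F 4, G 4, H 4, I 4, J 8.
J leads with 8 wins (next highest: 6).

J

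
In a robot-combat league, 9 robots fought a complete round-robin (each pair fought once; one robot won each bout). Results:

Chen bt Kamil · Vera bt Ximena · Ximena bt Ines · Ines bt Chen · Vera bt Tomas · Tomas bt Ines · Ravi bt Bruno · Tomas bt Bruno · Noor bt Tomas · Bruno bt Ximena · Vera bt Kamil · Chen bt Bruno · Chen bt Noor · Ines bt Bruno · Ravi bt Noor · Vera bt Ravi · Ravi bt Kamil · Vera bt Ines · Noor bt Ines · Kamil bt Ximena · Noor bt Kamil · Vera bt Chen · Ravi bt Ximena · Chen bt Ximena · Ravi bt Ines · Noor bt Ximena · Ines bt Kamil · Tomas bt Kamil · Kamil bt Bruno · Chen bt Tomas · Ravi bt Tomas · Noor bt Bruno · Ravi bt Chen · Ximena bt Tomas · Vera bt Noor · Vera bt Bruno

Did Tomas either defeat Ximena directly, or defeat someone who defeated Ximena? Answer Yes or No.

Tomas did not beat Ximena directly.
Tomas beat Bruno, Ines, Kamil. Of those, Bruno beat Ximena.

Yes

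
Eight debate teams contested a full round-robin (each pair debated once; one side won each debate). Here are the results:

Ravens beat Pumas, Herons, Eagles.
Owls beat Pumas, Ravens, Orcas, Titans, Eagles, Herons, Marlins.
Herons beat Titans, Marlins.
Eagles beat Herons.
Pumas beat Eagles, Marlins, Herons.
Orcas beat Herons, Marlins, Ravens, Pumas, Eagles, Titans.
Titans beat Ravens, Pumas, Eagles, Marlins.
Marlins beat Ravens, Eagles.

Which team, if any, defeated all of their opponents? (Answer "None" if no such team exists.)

Owls

Owls has 7 wins out of 7 opponents — a perfect record.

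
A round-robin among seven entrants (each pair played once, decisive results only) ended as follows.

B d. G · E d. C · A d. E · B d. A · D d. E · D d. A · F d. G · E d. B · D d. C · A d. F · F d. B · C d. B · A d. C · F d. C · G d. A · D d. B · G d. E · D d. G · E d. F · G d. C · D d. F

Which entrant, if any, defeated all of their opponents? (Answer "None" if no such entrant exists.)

D

D has 6 wins out of 6 opponents — a perfect record.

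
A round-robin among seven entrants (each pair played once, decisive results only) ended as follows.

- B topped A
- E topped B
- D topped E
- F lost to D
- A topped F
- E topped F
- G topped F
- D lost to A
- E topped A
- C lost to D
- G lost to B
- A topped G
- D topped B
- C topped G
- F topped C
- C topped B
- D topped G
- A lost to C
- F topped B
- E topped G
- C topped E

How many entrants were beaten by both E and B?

2

E beat: A, B, F, G.
B beat: A, G.
Both beat: A, G — 2.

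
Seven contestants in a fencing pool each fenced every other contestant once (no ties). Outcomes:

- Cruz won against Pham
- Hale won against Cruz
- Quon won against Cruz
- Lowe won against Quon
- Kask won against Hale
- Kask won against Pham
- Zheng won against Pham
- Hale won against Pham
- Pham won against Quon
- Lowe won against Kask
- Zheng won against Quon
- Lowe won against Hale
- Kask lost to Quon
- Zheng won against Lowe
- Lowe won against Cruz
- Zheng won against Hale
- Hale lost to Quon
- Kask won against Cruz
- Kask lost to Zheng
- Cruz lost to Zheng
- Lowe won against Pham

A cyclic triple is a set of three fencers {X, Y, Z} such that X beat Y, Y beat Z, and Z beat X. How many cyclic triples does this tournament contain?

Win totals: Pham 1, Hale 2, Quon 3, Cruz 1, Lowe 5, Zheng 6, Kask 3.
A fencer with w wins dominates both others in C(w,2) triples; summing gives 0 + 1 + 3 + 0 + 10 + 15 + 3 = 32 transitive triples.
Total triples C(7,3) = 35, so cyclic triples = 35 − 32 = 3.

3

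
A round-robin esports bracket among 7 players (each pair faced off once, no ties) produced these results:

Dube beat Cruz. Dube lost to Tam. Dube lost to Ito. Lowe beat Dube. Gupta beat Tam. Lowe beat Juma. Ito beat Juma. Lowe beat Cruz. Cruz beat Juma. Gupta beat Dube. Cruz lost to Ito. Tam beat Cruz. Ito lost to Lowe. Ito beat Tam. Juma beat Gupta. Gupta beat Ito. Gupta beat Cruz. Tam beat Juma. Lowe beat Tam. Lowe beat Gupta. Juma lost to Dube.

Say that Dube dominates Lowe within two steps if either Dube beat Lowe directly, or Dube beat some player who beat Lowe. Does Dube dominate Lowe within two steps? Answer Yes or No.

No

Dube did not beat Lowe directly.
Dube beat Juma, Cruz, but each of them lost to Lowe. No two-step path.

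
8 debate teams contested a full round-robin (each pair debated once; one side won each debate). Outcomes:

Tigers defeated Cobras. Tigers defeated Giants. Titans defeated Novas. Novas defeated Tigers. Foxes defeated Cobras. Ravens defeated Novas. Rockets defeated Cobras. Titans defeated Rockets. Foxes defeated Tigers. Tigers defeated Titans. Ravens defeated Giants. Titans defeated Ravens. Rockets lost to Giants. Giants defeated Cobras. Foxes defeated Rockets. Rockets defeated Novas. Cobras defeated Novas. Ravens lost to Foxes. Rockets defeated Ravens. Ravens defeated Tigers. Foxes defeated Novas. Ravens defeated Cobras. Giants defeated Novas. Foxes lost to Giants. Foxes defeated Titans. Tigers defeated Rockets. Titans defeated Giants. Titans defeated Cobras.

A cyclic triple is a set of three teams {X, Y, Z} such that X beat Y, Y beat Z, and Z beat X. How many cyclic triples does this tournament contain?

10

Win totals: Novas 1, Tigers 4, Ravens 4, Foxes 6, Cobras 1, Rockets 3, Giants 4, Titans 5.
A team with w wins dominates both others in C(w,2) triples; summing gives 0 + 6 + 6 + 15 + 0 + 3 + 6 + 10 = 46 transitive triples.
Total triples C(8,3) = 56, so cyclic triples = 56 − 46 = 10.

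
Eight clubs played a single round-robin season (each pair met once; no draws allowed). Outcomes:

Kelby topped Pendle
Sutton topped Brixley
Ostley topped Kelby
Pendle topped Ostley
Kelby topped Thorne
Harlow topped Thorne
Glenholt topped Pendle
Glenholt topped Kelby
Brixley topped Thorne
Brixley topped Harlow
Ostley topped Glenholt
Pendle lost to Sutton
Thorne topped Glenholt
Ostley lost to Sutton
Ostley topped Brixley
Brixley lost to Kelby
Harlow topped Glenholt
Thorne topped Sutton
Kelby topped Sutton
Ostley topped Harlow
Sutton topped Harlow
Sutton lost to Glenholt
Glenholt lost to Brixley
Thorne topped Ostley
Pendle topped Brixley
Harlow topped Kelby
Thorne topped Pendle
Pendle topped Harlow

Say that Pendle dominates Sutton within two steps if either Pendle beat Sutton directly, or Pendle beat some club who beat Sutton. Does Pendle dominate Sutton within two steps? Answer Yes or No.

Pendle did not beat Sutton directly.
Pendle beat Brixley, Ostley, Harlow, but each of them lost to Sutton. No two-step path.

No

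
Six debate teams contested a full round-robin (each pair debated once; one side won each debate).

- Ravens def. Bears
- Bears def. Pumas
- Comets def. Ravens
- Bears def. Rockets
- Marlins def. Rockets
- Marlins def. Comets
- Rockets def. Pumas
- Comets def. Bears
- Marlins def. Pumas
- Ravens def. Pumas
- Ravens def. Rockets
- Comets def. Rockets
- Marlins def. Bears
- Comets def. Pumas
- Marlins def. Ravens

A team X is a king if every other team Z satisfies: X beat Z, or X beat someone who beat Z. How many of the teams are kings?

Rockets cannot reach Marlins, Bears, Ravens, Comets in two steps.
Marlins reaches everyone (king).
Bears cannot reach Marlins, Ravens, Comets in two steps.
Ravens cannot reach Marlins, Comets in two steps.
Comets cannot reach Marlins in two steps.
Pumas cannot reach Rockets, Marlins, Bears, Ravens, Comets in two steps.
Kings: Marlins — 1.

1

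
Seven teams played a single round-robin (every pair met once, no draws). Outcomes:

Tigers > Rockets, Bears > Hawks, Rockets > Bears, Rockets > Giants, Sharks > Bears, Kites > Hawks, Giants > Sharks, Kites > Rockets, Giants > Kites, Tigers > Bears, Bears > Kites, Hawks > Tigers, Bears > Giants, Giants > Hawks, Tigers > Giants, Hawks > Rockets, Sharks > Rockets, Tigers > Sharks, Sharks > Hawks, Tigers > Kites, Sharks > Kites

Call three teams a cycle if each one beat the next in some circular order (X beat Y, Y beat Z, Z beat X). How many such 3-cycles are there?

10

Win totals: Sharks 4, Kites 2, Giants 3, Rockets 2, Bears 3, Tigers 5, Hawks 2.
A team with w wins dominates both others in C(w,2) triples; summing gives 6 + 1 + 3 + 1 + 3 + 10 + 1 = 25 transitive triples.
Total triples C(7,3) = 35, so cyclic triples = 35 − 25 = 10.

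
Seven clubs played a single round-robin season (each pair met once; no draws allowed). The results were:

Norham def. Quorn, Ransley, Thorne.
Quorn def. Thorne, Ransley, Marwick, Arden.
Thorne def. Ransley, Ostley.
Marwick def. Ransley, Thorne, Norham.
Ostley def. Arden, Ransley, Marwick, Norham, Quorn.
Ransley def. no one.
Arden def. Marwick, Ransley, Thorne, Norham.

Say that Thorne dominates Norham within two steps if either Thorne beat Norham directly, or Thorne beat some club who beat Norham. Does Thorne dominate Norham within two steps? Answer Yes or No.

Thorne did not beat Norham directly.
Thorne beat Ostley, Ransley. Of those, Ostley beat Norham.

Yes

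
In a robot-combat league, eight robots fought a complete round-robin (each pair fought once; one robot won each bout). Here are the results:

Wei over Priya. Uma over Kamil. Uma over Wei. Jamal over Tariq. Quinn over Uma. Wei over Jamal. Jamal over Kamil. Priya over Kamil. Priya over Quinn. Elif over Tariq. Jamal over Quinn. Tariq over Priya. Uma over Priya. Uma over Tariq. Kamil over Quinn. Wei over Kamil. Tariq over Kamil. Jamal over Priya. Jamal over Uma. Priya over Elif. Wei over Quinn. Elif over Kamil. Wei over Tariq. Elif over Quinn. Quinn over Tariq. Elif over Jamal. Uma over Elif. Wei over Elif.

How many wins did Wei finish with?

6

Wei's results: beat Quinn, Kamil, Tariq, Jamal, Priya, Elif; lost to Uma.
That is 6 wins.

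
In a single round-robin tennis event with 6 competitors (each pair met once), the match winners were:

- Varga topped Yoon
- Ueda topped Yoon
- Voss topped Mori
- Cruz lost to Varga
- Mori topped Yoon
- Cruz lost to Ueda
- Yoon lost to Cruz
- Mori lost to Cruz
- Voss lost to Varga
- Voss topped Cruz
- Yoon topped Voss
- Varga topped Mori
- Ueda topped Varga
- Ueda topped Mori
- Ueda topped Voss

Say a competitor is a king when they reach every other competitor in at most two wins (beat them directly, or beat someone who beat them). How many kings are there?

1

Mori cannot reach Ueda, Cruz, Varga in two steps.
Ueda reaches everyone (king).
Cruz cannot reach Ueda, Varga in two steps.
Voss cannot reach Ueda, Varga in two steps.
Varga cannot reach Ueda in two steps.
Yoon cannot reach Ueda, Varga in two steps.
Kings: Ueda — 1.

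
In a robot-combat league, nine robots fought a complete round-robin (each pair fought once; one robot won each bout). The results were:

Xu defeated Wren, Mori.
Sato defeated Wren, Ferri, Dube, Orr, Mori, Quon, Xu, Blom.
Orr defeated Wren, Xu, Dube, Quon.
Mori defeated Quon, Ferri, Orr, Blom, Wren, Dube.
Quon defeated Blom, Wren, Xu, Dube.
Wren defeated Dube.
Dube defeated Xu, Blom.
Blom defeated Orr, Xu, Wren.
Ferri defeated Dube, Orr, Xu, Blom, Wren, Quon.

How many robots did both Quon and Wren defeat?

1

Quon beat: Xu, Dube, Blom, Wren.
Wren beat: Dube.
Both beat: Dube — 1.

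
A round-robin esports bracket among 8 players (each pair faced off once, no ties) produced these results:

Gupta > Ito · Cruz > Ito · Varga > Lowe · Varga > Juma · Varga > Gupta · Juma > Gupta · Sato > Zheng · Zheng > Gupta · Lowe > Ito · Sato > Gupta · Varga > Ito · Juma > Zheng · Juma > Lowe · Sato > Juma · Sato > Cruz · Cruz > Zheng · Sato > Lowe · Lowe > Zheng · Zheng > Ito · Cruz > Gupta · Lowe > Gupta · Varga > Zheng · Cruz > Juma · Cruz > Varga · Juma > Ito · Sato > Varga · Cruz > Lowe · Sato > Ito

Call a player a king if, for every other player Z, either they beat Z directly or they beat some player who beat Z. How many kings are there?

1

Zheng cannot reach Cruz, Juma, Lowe, Sato, Varga in two steps.
Cruz cannot reach Sato in two steps.
Juma cannot reach Cruz, Sato, Varga in two steps.
Lowe cannot reach Cruz, Juma, Sato, Varga in two steps.
Ito cannot reach Zheng, Cruz, Juma, Lowe, Gupta, Sato, Varga in two steps.
Gupta cannot reach Zheng, Cruz, Juma, Lowe, Sato, Varga in two steps.
Sato reaches everyone (king).
Varga cannot reach Cruz, Sato in two steps.
Kings: Sato — 1.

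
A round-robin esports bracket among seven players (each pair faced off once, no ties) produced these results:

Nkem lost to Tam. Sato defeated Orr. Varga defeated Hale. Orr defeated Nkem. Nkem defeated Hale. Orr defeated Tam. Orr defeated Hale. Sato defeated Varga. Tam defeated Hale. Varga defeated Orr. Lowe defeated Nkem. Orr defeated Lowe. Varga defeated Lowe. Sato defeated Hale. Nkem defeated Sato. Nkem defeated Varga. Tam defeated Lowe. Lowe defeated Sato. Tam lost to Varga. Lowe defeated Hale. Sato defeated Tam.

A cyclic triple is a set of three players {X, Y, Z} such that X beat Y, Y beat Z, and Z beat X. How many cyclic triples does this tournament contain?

Win totals: Tam 3, Hale 0, Nkem 3, Varga 4, Lowe 3, Sato 4, Orr 4.
A player with w wins dominates both others in C(w,2) triples; summing gives 3 + 0 + 3 + 6 + 3 + 6 + 6 = 27 transitive triples.
Total triples C(7,3) = 35, so cyclic triples = 35 − 27 = 8.

8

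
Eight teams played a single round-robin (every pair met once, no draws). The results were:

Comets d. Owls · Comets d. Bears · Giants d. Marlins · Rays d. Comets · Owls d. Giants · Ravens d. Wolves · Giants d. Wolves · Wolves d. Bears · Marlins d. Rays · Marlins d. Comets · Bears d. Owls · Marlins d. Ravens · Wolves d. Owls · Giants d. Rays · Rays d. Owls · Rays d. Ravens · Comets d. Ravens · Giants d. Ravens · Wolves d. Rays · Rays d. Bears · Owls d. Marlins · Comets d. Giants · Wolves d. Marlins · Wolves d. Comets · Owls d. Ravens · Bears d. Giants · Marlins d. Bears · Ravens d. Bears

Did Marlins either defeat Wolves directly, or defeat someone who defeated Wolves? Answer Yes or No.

Marlins did not beat Wolves directly.
Marlins beat Rays, Comets, Ravens, Bears. Of those, Ravens beat Wolves.

Yes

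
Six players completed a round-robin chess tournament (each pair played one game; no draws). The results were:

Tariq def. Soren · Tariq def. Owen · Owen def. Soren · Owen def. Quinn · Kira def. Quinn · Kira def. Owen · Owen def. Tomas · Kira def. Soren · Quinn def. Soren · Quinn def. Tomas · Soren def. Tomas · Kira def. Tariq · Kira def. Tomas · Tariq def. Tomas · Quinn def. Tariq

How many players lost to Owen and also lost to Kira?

Owen beat: Soren, Quinn, Tomas.
Kira beat: Soren, Quinn, Owen, Tariq, Tomas.
Both beat: Soren, Quinn, Tomas — 3.

3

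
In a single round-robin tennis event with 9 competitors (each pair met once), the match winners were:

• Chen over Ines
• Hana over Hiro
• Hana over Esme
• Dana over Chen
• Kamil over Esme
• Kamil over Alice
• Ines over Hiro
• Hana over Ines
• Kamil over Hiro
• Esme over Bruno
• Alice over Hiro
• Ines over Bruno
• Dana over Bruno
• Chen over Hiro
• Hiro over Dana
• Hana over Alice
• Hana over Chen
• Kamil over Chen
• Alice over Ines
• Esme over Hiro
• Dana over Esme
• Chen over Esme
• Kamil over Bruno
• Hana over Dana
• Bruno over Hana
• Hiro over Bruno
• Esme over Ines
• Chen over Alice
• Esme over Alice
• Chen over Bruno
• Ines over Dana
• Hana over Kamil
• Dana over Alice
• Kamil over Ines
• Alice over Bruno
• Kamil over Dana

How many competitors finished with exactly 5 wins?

1

Win totals: Bruno 1, Chen 5, Dana 4, Esme 4, Hana 7, Ines 3, Alice 3, Hiro 2, Kamil 7.
Exactly 5: Chen — 1 competitor.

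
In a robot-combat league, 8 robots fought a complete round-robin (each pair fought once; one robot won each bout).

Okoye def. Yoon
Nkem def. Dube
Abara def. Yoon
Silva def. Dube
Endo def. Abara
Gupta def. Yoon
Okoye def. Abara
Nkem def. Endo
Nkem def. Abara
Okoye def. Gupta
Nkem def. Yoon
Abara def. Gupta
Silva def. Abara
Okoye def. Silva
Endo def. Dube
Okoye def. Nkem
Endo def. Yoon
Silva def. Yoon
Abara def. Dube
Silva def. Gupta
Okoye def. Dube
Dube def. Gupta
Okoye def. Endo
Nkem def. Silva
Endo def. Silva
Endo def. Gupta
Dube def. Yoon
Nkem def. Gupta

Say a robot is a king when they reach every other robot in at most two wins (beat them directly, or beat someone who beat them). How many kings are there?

1

Gupta cannot reach Nkem, Okoye, Endo, Dube, Silva, Abara in two steps.
Nkem cannot reach Okoye in two steps.
Okoye reaches everyone (king).
Endo cannot reach Nkem, Okoye in two steps.
Dube cannot reach Nkem, Okoye, Endo, Silva, Abara in two steps.
Yoon cannot reach Gupta, Nkem, Okoye, Endo, Dube, Silva, Abara in two steps.
Silva cannot reach Nkem, Okoye, Endo in two steps.
Abara cannot reach Nkem, Okoye, Endo, Silva in two steps.
Kings: Okoye — 1.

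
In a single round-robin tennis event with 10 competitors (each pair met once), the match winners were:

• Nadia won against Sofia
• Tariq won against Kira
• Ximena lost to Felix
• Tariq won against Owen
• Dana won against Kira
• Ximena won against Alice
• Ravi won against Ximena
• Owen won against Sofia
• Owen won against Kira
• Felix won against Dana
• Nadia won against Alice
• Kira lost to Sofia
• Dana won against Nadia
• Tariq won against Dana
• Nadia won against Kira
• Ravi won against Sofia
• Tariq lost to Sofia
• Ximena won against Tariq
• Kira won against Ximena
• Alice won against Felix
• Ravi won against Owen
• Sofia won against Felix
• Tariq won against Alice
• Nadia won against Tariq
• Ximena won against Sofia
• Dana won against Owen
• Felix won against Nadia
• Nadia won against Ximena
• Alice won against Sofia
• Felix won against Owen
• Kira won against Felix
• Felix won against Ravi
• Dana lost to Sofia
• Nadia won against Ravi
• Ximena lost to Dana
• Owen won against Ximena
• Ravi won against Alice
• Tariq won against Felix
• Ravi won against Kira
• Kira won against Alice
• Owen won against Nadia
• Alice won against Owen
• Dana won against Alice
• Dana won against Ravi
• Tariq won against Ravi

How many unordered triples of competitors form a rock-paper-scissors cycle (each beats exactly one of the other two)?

Win totals: Dana 6, Sofia 4, Tariq 6, Owen 4, Kira 3, Ravi 5, Alice 3, Felix 5, Nadia 6, Ximena 3.
A competitor with w wins dominates both others in C(w,2) triples; summing gives 15 + 6 + 15 + 6 + 3 + 10 + 3 + 10 + 15 + 3 = 86 transitive triples.
Total triples C(10,3) = 120, so cyclic triples = 120 − 86 = 34.

34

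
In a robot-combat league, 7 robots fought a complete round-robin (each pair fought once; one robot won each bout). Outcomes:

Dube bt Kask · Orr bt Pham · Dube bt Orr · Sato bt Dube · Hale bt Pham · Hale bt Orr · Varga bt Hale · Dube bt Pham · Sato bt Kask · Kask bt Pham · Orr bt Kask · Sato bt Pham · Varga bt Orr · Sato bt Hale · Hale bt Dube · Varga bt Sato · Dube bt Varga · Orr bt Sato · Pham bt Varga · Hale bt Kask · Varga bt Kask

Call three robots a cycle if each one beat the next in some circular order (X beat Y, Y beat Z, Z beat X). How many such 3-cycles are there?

Win totals: Orr 3, Dube 4, Hale 4, Kask 1, Sato 4, Pham 1, Varga 4.
A robot with w wins dominates both others in C(w,2) triples; summing gives 3 + 6 + 6 + 0 + 6 + 0 + 6 = 27 transitive triples.
Total triples C(7,3) = 35, so cyclic triples = 35 − 27 = 8.

8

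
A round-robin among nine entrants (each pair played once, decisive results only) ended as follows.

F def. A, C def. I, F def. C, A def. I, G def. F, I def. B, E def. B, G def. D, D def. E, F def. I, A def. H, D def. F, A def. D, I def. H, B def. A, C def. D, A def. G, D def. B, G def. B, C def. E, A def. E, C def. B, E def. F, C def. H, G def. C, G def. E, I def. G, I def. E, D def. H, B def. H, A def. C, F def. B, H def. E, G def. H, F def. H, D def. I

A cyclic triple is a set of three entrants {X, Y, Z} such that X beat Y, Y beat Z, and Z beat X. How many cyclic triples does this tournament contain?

16

Win totals: A 6, B 2, C 5, D 5, E 2, F 5, G 6, H 1, I 4.
An entrant with w wins dominates both others in C(w,2) triples; summing gives 15 + 1 + 10 + 10 + 1 + 10 + 15 + 0 + 6 = 68 transitive triples.
Total triples C(9,3) = 84, so cyclic triples = 84 − 68 = 16.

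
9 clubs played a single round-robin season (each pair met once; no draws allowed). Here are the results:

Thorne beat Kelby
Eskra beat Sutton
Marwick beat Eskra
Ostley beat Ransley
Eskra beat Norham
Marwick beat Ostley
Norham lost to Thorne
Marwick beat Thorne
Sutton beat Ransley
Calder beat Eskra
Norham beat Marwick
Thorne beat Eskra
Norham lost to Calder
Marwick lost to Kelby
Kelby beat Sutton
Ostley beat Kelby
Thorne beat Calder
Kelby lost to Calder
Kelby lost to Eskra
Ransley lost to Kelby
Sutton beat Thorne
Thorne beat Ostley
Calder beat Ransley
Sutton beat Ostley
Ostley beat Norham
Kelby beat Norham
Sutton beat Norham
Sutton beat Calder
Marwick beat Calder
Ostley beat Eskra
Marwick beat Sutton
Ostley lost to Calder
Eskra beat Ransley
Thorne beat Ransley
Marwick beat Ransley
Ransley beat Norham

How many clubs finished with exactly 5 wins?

Win totals: Calder 5, Ostley 4, Thorne 6, Sutton 5, Marwick 6, Kelby 4, Ransley 1, Eskra 4, Norham 1.
Exactly 5: Calder, Sutton — 2 clubs.

2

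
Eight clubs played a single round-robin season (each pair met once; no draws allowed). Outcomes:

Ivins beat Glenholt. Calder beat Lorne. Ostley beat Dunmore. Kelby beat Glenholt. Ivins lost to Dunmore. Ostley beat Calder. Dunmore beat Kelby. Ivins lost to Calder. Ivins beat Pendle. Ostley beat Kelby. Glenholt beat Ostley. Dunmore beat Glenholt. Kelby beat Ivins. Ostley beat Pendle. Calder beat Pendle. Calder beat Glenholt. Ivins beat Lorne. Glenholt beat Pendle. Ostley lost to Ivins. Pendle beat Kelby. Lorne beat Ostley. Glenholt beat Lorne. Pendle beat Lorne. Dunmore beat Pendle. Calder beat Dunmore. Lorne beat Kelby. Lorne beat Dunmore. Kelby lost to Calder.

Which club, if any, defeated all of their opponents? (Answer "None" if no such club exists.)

None

Highest win total is Calder with 6 (out of 7 possible).
Calder lost to Ostley, so no club went undefeated.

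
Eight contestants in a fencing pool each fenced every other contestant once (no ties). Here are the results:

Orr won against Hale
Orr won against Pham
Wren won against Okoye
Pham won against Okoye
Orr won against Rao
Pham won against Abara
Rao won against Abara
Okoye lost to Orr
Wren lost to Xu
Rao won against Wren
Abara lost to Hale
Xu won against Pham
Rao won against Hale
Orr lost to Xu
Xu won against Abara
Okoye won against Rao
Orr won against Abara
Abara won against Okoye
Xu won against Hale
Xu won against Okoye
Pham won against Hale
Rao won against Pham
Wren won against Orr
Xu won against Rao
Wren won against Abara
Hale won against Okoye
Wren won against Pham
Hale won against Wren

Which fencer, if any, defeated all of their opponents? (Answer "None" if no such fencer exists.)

Xu has 7 wins out of 7 opponents — a perfect record.

Xu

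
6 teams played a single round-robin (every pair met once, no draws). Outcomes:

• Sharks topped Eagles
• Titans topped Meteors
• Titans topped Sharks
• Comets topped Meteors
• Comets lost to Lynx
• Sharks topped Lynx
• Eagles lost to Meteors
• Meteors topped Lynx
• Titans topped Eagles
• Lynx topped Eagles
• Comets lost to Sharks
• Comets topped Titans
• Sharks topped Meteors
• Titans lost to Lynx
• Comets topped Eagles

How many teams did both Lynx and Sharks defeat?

Lynx beat: Comets, Eagles, Titans.
Sharks beat: Comets, Lynx, Meteors, Eagles.
Both beat: Comets, Eagles — 2.

2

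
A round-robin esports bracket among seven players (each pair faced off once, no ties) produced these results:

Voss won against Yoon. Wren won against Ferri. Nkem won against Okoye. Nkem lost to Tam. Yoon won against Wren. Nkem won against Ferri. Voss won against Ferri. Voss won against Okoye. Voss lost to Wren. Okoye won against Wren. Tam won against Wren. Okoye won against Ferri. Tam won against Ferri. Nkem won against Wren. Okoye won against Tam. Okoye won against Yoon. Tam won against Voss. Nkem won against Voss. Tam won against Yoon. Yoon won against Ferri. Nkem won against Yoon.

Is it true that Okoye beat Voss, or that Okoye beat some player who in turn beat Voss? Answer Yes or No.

Yes

Okoye did not beat Voss directly.
Okoye beat Ferri, Tam, Yoon, Wren. Of those, Tam beat Voss.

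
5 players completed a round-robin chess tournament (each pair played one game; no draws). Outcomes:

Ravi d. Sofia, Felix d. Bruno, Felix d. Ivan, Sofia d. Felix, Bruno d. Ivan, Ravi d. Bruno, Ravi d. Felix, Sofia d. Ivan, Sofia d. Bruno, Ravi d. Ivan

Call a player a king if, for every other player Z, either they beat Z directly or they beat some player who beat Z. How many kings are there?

Bruno cannot reach Sofia, Felix, Ravi in two steps.
Sofia cannot reach Ravi in two steps.
Felix cannot reach Sofia, Ravi in two steps.
Ravi reaches everyone (king).
Ivan cannot reach Bruno, Sofia, Felix, Ravi in two steps.
Kings: Ravi — 1.

1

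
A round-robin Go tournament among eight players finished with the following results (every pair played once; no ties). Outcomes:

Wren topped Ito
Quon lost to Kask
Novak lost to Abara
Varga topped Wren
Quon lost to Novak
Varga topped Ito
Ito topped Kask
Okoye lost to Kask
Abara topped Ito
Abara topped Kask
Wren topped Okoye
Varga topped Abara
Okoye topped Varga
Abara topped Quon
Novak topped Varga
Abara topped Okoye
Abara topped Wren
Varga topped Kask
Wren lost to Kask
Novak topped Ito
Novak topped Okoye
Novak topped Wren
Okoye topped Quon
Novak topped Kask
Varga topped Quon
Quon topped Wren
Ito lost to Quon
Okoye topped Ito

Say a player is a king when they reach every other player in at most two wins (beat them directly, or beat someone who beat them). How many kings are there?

3

Varga reaches everyone (king).
Novak reaches everyone (king).
Ito cannot reach Varga, Novak, Abara in two steps.
Okoye cannot reach Novak in two steps.
Quon cannot reach Varga, Novak, Abara in two steps.
Wren cannot reach Novak, Abara in two steps.
Kask cannot reach Novak, Abara in two steps.
Abara reaches everyone (king).
Kings: Varga, Novak, Abara — 3.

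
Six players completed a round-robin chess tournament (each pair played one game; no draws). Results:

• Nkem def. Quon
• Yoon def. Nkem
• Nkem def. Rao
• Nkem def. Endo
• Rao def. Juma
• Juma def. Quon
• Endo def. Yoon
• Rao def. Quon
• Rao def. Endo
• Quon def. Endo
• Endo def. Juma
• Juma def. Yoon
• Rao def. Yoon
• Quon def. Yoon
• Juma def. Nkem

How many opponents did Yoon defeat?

1

Yoon's results: beat Nkem; lost to Rao, Juma, Quon, Endo.
That is 1 win.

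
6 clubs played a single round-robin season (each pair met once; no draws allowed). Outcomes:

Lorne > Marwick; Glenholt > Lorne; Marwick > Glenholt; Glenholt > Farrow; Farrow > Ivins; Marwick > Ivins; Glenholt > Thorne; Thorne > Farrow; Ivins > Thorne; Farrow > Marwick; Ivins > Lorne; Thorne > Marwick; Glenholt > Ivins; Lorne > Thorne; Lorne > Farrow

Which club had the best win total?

Win totals: Marwick 2, Farrow 2, Ivins 2, Glenholt 4, Thorne 2, Lorne 3.
Glenholt leads with 4 wins (next highest: 3).

Glenholt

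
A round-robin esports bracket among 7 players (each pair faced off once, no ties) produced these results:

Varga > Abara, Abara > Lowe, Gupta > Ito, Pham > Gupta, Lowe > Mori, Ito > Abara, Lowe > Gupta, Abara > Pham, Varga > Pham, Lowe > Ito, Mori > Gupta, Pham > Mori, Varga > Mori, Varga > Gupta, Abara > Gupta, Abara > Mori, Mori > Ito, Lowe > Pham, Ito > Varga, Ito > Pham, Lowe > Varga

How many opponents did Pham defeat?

Pham's results: beat Mori, Gupta; lost to Lowe, Abara, Varga, Ito.
That is 2 wins.

2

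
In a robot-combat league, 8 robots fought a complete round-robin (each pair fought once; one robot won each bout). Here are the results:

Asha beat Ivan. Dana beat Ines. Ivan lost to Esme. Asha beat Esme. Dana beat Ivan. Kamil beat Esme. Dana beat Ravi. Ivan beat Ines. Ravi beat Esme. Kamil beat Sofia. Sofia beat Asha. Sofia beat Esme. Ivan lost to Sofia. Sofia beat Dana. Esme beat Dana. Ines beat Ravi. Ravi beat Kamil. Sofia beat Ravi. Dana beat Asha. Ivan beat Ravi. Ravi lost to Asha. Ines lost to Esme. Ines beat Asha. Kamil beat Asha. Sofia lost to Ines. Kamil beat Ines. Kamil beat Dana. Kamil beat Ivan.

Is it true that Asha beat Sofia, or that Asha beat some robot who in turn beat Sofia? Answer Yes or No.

No

Asha did not beat Sofia directly.
Asha beat Ivan, Ravi, Esme, but each of them lost to Sofia. No two-step path.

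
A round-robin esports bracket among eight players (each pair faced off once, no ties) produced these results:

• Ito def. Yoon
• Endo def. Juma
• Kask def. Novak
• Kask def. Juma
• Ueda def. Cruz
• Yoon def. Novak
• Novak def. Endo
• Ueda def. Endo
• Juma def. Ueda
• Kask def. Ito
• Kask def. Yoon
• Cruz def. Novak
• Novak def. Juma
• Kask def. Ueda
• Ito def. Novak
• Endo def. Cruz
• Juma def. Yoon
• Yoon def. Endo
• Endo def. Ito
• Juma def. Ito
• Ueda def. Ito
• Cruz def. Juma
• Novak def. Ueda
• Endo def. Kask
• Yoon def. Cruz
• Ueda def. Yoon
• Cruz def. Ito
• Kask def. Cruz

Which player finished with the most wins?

Kask

Win totals: Novak 3, Ito 2, Cruz 3, Kask 6, Yoon 3, Ueda 4, Juma 3, Endo 4.
Kask leads with 6 wins (next highest: 4).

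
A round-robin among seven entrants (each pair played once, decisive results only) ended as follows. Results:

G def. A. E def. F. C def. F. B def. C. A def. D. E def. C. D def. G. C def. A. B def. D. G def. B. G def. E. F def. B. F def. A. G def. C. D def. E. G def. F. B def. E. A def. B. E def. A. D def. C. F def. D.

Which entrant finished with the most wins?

Win totals: A 2, B 3, C 2, D 3, E 3, F 3, G 5.
G leads with 5 wins (next highest: 3).

G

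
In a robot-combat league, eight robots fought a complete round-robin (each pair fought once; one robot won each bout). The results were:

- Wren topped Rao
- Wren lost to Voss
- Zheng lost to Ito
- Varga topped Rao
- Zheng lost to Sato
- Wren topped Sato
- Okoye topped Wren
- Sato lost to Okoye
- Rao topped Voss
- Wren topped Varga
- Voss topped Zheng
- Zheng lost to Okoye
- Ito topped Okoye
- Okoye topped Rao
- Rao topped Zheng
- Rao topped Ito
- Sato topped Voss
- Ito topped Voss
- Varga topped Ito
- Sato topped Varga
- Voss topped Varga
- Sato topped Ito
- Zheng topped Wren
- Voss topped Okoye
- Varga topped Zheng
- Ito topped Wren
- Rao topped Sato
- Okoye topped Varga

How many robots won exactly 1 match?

1

Win totals: Varga 3, Zheng 1, Sato 4, Okoye 5, Rao 4, Voss 4, Wren 3, Ito 4.
Exactly 1: Zheng — 1 robot.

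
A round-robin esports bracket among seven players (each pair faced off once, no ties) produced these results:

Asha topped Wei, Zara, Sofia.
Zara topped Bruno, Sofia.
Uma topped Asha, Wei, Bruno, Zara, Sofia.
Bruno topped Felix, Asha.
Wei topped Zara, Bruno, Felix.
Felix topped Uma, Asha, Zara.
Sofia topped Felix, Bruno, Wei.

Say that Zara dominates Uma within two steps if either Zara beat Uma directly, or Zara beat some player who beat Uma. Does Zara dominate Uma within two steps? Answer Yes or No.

Zara did not beat Uma directly.
Zara beat Bruno, Sofia, but each of them lost to Uma. No two-step path.

No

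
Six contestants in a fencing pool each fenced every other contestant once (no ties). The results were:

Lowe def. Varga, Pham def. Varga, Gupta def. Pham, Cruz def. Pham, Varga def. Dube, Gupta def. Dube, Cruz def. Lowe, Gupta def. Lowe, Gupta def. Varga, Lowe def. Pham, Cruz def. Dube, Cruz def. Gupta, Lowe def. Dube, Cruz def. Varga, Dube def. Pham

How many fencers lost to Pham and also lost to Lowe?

Pham beat: Varga.
Lowe beat: Varga, Dube, Pham.
Both beat: Varga — 1.

1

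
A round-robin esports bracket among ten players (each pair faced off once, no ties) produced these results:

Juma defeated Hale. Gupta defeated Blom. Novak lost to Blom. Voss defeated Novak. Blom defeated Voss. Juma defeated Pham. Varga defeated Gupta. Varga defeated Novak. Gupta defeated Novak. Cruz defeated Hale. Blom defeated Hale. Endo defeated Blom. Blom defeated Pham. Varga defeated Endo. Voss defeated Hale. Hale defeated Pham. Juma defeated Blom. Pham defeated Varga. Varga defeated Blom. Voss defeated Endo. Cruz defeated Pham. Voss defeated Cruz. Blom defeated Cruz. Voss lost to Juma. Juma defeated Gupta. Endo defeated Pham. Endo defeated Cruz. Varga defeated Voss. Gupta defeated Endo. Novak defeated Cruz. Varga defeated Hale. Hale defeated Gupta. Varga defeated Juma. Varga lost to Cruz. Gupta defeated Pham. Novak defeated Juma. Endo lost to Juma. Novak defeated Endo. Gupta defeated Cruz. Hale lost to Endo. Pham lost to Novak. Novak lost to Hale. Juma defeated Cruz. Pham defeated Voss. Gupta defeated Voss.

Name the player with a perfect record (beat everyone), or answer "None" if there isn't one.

Highest win total is Varga with 7 (out of 9 possible).
Varga lost to Pham, Cruz, so no player went undefeated.

None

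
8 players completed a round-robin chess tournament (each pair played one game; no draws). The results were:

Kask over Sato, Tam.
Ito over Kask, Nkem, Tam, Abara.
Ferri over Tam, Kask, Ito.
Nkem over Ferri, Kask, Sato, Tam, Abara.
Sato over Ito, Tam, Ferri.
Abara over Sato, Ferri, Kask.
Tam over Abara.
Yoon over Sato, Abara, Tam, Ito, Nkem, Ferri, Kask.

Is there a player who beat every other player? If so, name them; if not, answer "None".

Yoon has 7 wins out of 7 opponents — a perfect record.

Yoon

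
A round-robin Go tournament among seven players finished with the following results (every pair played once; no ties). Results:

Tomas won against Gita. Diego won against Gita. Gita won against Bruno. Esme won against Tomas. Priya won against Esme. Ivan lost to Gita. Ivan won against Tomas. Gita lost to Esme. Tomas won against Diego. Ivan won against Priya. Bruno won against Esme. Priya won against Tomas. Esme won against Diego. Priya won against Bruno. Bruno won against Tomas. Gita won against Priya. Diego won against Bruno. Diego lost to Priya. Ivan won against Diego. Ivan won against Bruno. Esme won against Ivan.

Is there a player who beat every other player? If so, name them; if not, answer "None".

Highest win total is Priya with 4 (out of 6 possible).
Priya lost to Ivan, Gita, so no player went undefeated.

None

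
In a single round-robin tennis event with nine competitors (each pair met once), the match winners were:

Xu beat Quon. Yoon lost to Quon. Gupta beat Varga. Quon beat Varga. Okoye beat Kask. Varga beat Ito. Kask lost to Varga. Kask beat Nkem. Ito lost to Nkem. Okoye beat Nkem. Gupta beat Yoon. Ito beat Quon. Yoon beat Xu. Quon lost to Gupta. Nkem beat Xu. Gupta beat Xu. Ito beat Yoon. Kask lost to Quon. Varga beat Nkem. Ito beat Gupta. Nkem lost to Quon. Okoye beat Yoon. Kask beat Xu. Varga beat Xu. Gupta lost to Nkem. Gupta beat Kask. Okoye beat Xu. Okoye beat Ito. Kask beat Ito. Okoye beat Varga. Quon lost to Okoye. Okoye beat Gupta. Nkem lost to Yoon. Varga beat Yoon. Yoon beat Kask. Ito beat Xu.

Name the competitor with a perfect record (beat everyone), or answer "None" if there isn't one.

Okoye

Okoye has 8 wins out of 8 opponents — a perfect record.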